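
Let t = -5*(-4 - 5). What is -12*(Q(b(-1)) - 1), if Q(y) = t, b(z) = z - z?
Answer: -528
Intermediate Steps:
b(z) = 0
t = 45 (t = -5*(-9) = 45)
Q(y) = 45
-12*(Q(b(-1)) - 1) = -12*(45 - 1) = -12*44 = -528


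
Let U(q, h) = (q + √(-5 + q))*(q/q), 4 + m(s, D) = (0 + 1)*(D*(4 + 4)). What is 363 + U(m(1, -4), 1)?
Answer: 327 + I*√41 ≈ 327.0 + 6.4031*I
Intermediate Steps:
m(s, D) = -4 + 8*D (m(s, D) = -4 + (0 + 1)*(D*(4 + 4)) = -4 + 1*(D*8) = -4 + 1*(8*D) = -4 + 8*D)
U(q, h) = q + √(-5 + q) (U(q, h) = (q + √(-5 + q))*1 = q + √(-5 + q))
363 + U(m(1, -4), 1) = 363 + ((-4 + 8*(-4)) + √(-5 + (-4 + 8*(-4)))) = 363 + ((-4 - 32) + √(-5 + (-4 - 32))) = 363 + (-36 + √(-5 - 36)) = 363 + (-36 + √(-41)) = 363 + (-36 + I*√41) = 327 + I*√41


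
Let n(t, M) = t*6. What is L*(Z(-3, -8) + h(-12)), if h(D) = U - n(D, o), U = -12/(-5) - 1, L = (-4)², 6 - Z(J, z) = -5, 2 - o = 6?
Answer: 6752/5 ≈ 1350.4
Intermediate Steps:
o = -4 (o = 2 - 1*6 = 2 - 6 = -4)
n(t, M) = 6*t
Z(J, z) = 11 (Z(J, z) = 6 - 1*(-5) = 6 + 5 = 11)
L = 16
U = 7/5 (U = -12*(-1)/5 - 1 = -2*(-6/5) - 1 = 12/5 - 1 = 7/5 ≈ 1.4000)
h(D) = 7/5 - 6*D
L*(Z(-3, -8) + h(-12)) = 16*(11 + (7/5 - 6*(-12))) = 16*(11 + (7/5 + 72)) = 16*(11 + 367/5) = 16*(422/5) = 6752/5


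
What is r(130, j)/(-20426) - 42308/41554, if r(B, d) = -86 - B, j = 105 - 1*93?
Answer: -213801886/212195501 ≈ -1.0076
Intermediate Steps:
j = 12 (j = 105 - 93 = 12)
r(130, j)/(-20426) - 42308/41554 = (-86 - 1*130)/(-20426) - 42308/41554 = (-86 - 130)*(-1/20426) - 42308*1/41554 = -216*(-1/20426) - 21154/20777 = 108/10213 - 21154/20777 = -213801886/212195501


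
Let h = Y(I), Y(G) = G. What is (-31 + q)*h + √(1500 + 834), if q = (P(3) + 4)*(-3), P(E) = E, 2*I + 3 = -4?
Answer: 182 + √2334 ≈ 230.31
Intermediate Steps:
I = -7/2 (I = -3/2 + (½)*(-4) = -3/2 - 2 = -7/2 ≈ -3.5000)
h = -7/2 ≈ -3.5000
q = -21 (q = (3 + 4)*(-3) = 7*(-3) = -21)
(-31 + q)*h + √(1500 + 834) = (-31 - 21)*(-7/2) + √(1500 + 834) = -52*(-7/2) + √2334 = 182 + √2334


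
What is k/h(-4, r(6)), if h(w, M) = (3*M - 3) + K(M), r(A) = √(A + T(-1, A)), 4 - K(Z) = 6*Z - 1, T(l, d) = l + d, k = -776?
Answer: 1552/95 + 2328*√11/95 ≈ 97.612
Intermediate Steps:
T(l, d) = d + l
K(Z) = 5 - 6*Z (K(Z) = 4 - (6*Z - 1) = 4 - (-1 + 6*Z) = 4 + (1 - 6*Z) = 5 - 6*Z)
r(A) = √(-1 + 2*A) (r(A) = √(A + (A - 1)) = √(A + (-1 + A)) = √(-1 + 2*A))
h(w, M) = 2 - 3*M (h(w, M) = (3*M - 3) + (5 - 6*M) = (-3 + 3*M) + (5 - 6*M) = 2 - 3*M)
k/h(-4, r(6)) = -776/(2 - 3*√(-1 + 2*6)) = -776/(2 - 3*√(-1 + 12)) = -776/(2 - 3*√11)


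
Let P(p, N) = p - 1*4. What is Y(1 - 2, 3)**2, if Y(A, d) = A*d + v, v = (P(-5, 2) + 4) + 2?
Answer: 36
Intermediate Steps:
P(p, N) = -4 + p (P(p, N) = p - 4 = -4 + p)
v = -3 (v = ((-4 - 5) + 4) + 2 = (-9 + 4) + 2 = -5 + 2 = -3)
Y(A, d) = -3 + A*d (Y(A, d) = A*d - 3 = -3 + A*d)
Y(1 - 2, 3)**2 = (-3 + (1 - 2)*3)**2 = (-3 - 1*3)**2 = (-3 - 3)**2 = (-6)**2 = 36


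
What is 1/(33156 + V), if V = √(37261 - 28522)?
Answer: 3684/122145733 - √971/366437199 ≈ 3.0076e-5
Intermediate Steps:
V = 3*√971 (V = √8739 = 3*√971 ≈ 93.483)
1/(33156 + V) = 1/(33156 + 3*√971)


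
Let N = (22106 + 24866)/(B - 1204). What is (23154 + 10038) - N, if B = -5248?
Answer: 53550439/1613 ≈ 33199.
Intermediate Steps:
N = -11743/1613 (N = (22106 + 24866)/(-5248 - 1204) = 46972/(-6452) = 46972*(-1/6452) = -11743/1613 ≈ -7.2802)
(23154 + 10038) - N = (23154 + 10038) - 1*(-11743/1613) = 33192 + 11743/1613 = 53550439/1613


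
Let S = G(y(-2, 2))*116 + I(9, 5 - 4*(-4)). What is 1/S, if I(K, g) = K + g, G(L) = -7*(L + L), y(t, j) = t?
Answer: 1/3278 ≈ 0.00030506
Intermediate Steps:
G(L) = -14*L
S = 3278 (S = -14*(-2)*116 + (9 + (5 - 4*(-4))) = 28*116 + (9 + (5 + 16)) = 3248 + (9 + 21) = 3248 + 30 = 3278)
1/S = 1/3278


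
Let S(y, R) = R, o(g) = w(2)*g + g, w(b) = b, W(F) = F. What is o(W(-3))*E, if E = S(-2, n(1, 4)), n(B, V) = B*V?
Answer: -36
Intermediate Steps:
o(g) = 3*g (o(g) = 2*g + g = 3*g)
E = 4 (E = 1*4 = 4)
o(W(-3))*E = (3*(-3))*4 = -9*4 = -36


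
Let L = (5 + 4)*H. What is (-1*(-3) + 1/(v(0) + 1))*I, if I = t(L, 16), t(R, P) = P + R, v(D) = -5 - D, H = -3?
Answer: -121/4 ≈ -30.250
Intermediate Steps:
L = -27 (L = (5 + 4)*(-3) = 9*(-3) = -27)
I = -11 (I = 16 - 27 = -11)
(-1*(-3) + 1/(v(0) + 1))*I = (-1*(-3) + 1/((-5 - 1*0) + 1))*(-11) = (3 + 1/((-5 + 0) + 1))*(-11) = (3 + 1/(-5 + 1))*(-11) = (3 + 1/(-4))*(-11) = (3 - ¼)*(-11) = (11/4)*(-11) = -121/4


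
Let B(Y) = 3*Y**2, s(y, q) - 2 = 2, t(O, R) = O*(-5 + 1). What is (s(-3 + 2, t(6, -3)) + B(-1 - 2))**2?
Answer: 961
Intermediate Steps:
t(O, R) = -4*O (t(O, R) = O*(-4) = -4*O)
s(y, q) = 4 (s(y, q) = 2 + 2 = 4)
(s(-3 + 2, t(6, -3)) + B(-1 - 2))**2 = (4 + 3*(-1 - 2)**2)**2 = (4 + 3*(-3)**2)**2 = (4 + 3*9)**2 = (4 + 27)**2 = 31**2 = 961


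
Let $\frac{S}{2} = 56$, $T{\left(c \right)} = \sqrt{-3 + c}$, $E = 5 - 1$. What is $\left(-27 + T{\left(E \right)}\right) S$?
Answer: $-2912$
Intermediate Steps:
$E = 4$
$S = 112$ ($S = 2 \cdot 56 = 112$)
$\left(-27 + T{\left(E \right)}\right) S = \left(-27 + \sqrt{-3 + 4}\right) 112 = \left(-27 + \sqrt{1}\right) 112 = \left(-27 + 1\right) 112 = \left(-26\right) 112 = -2912$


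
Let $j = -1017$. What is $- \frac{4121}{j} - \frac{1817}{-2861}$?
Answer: $\frac{13638070}{2909637} \approx 4.6872$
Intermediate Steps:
$- \frac{4121}{j} - \frac{1817}{-2861} = - \frac{4121}{-1017} - \frac{1817}{-2861} = \left(-4121\right) \left(- \frac{1}{1017}\right) - - \frac{1817}{2861} = \frac{4121}{1017} + \frac{1817}{2861} = \frac{13638070}{2909637}$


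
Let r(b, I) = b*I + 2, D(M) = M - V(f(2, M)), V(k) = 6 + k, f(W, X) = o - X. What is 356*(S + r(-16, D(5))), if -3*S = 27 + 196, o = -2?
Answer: -179780/3 ≈ -59927.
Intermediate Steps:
f(W, X) = -2 - X
S = -223/3 (S = -(27 + 196)/3 = -1/3*223 = -223/3 ≈ -74.333)
D(M) = -4 + 2*M (D(M) = M - (6 + (-2 - M)) = M - (4 - M) = M + (-4 + M) = -4 + 2*M)
r(b, I) = 2 + I*b (r(b, I) = I*b + 2 = 2 + I*b)
356*(S + r(-16, D(5))) = 356*(-223/3 + (2 + (-4 + 2*5)*(-16))) = 356*(-223/3 + (2 + (-4 + 10)*(-16))) = 356*(-223/3 + (2 + 6*(-16))) = 356*(-223/3 + (2 - 96)) = 356*(-223/3 - 94) = 356*(-505/3) = -179780/3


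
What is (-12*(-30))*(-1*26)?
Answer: -9360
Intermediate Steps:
(-12*(-30))*(-1*26) = 360*(-26) = -9360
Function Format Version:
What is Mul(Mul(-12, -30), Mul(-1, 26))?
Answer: -9360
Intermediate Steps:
Mul(Mul(-12, -30), Mul(-1, 26)) = Mul(360, -26) = -9360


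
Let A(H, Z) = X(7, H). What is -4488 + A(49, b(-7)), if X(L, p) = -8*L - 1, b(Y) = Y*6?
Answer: -4545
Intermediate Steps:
b(Y) = 6*Y
X(L, p) = -1 - 8*L
A(H, Z) = -57 (A(H, Z) = -1 - 8*7 = -1 - 56 = -57)
-4488 + A(49, b(-7)) = -4488 - 57 = -4545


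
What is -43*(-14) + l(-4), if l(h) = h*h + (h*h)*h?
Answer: 554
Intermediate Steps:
l(h) = h**2 + h**3 (l(h) = h**2 + h**2*h = h**2 + h**3)
-43*(-14) + l(-4) = -43*(-14) + (-4)**2*(1 - 4) = 602 + 16*(-3) = 602 - 48 = 554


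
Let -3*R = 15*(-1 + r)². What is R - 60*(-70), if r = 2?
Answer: 4195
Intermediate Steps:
R = -5 (R = -5*(-1 + 2)² = -5*1² = -5 ≈ -5.0000)
R - 60*(-70) = -5 - 60*(-70) = -5 + 4200 = 4195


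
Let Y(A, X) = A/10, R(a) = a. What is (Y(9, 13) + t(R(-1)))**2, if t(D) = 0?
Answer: 81/100 ≈ 0.81000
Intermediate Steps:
Y(A, X) = A/10 (Y(A, X) = A*(1/10) = A/10)
(Y(9, 13) + t(R(-1)))**2 = ((1/10)*9 + 0)**2 = (9/10 + 0)**2 = (9/10)**2 = 81/100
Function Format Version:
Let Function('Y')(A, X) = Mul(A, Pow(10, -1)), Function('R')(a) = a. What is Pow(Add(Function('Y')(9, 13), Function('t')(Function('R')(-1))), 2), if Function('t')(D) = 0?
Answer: Rational(81, 100) ≈ 0.81000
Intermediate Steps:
Function('Y')(A, X) = Mul(Rational(1, 10), A) (Function('Y')(A, X) = Mul(A, Rational(1, 10)) = Mul(Rational(1, 10), A))
Pow(Add(Function('Y')(9, 13), Function('t')(Function('R')(-1))), 2) = Pow(Add(Mul(Rational(1, 10), 9), 0), 2) = Pow(Add(Rational(9, 10), 0), 2) = Pow(Rational(9, 10), 2) = Rational(81, 100)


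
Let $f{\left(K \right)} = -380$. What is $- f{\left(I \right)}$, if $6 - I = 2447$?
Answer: $380$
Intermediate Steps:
$I = -2441$ ($I = 6 - 2447 = -2441$)
$- f{\left(I \right)} = \left(-1\right) \left(-380\right) = 380$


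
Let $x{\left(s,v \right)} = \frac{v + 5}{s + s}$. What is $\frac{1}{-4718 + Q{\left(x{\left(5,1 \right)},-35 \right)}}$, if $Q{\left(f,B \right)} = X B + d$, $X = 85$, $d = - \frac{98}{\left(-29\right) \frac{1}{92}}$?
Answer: $- \frac{29}{214081} \approx -0.00013546$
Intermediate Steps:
$d = \frac{9016}{29}$ ($d = - \frac{98}{\left(-29\right) \frac{1}{92}} = - \frac{98}{- \frac{29}{92}} = \left(-98\right) \left(- \frac{92}{29}\right) = \frac{9016}{29} \approx 310.9$)
$x{\left(s,v \right)} = \frac{5 + v}{2 s}$
$Q{\left(f,B \right)} = \frac{9016}{29} + 85 B$ ($Q{\left(f,B \right)} = 85 B + \frac{9016}{29} = \frac{9016}{29} + 85 B$)
$\frac{1}{-4718 + Q{\left(x{\left(5,1 \right)},-35 \right)}} = \frac{1}{-4718 + \left(\frac{9016}{29} + 85 \left(-35\right)\right)} = \frac{1}{-4718 + \left(\frac{9016}{29} - 2975\right)} = \frac{1}{-4718 - \frac{77259}{29}} = \frac{1}{- \frac{214081}{29}} = - \frac{29}{214081}$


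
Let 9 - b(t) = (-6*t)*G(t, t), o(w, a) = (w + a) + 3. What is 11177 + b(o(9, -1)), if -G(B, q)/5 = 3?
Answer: 10196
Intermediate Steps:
G(B, q) = -15 (G(B, q) = -5*3 = -15)
o(w, a) = 3 + a + w (o(w, a) = (a + w) + 3 = 3 + a + w)
b(t) = 9 - 90*t (b(t) = 9 - (-6*t)*(-15) = 9 - 90*t)
11177 + b(o(9, -1)) = 11177 + (9 - 90*(3 - 1 + 9)) = 11177 + (9 - 90*11) = 11177 + (9 - 990) = 11177 - 981 = 10196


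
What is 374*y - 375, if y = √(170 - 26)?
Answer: 4113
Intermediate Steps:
y = 12 (y = √144 = 12)
374*y - 375 = 374*12 - 375 = 4488 - 375 = 4113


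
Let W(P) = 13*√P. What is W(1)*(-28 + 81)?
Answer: 689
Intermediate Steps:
W(1)*(-28 + 81) = (13*√1)*(-28 + 81) = (13*1)*53 = 13*53 = 689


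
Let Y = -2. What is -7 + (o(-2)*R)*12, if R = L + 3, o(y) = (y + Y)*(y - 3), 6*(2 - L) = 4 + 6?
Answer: 793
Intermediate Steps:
L = 1/3 (L = 2 - (4 + 6)/6 = 2 - 1/6*10 = 2 - 5/3 = 1/3 ≈ 0.33333)
o(y) = (-3 + y)*(-2 + y) (o(y) = (y - 2)*(y - 3) = (-2 + y)*(-3 + y) = (-3 + y)*(-2 + y))
R = 10/3 (R = 1/3 + 3 = 10/3 ≈ 3.3333)
-7 + (o(-2)*R)*12 = -7 + ((6 + (-2)**2 - 5*(-2))*(10/3))*12 = -7 + ((6 + 4 + 10)*(10/3))*12 = -7 + (20*(10/3))*12 = -7 + (200/3)*12 = -7 + 800 = 793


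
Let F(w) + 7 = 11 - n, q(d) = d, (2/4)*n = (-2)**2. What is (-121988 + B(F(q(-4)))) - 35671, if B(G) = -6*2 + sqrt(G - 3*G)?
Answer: -157671 + 2*sqrt(2) ≈ -1.5767e+5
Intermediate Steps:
n = 8 (n = 2*(-2)**2 = 2*4 = 8)
F(w) = -4 (F(w) = -7 + (11 - 1*8) = -7 + (11 - 8) = -7 + 3 = -4)
B(G) = -12 + sqrt(2)*sqrt(-G) (B(G) = -12 + sqrt(-2*G) = -12 + sqrt(2)*sqrt(-G))
(-121988 + B(F(q(-4)))) - 35671 = (-121988 + (-12 + sqrt(2)*sqrt(-1*(-4)))) - 35671 = (-121988 + (-12 + sqrt(2)*sqrt(4))) - 35671 = (-121988 + (-12 + sqrt(2)*2)) - 35671 = (-121988 + (-12 + 2*sqrt(2))) - 35671 = (-122000 + 2*sqrt(2)) - 35671 = -157671 + 2*sqrt(2)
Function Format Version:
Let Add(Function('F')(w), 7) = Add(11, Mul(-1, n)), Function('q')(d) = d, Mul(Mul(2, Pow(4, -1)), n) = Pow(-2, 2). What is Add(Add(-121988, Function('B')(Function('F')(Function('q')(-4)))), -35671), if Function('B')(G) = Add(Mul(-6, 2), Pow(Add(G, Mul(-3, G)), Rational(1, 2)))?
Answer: Add(-157671, Mul(2, Pow(2, Rational(1, 2)))) ≈ -1.5767e+5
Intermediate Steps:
n = 8 (n = Mul(2, Pow(-2, 2)) = Mul(2, 4) = 8)
Function('F')(w) = -4 (Function('F')(w) = Add(-7, Add(11, Mul(-1, 8))) = Add(-7, Add(11, -8)) = Add(-7, 3) = -4)
Function('B')(G) = Add(-12, Mul(Pow(2, Rational(1, 2)), Pow(Mul(-1, G), Rational(1, 2)))) (Function('B')(G) = Add(-12, Pow(Mul(-2, G), Rational(1, 2))) = Add(-12, Mul(Pow(2, Rational(1, 2)), Pow(Mul(-1, G), Rational(1, 2)))))
Add(Add(-121988, Function('B')(Function('F')(Function('q')(-4)))), -35671) = Add(Add(-121988, Add(-12, Mul(Pow(2, Rational(1, 2)), Pow(Mul(-1, -4), Rational(1, 2))))), -35671) = Add(Add(-121988, Add(-12, Mul(Pow(2, Rational(1, 2)), Pow(4, Rational(1, 2))))), -35671) = Add(Add(-121988, Add(-12, Mul(Pow(2, Rational(1, 2)), 2))), -35671) = Add(Add(-121988, Add(-12, Mul(2, Pow(2, Rational(1, 2))))), -35671) = Add(Add(-122000, Mul(2, Pow(2, Rational(1, 2)))), -35671) = Add(-157671, Mul(2, Pow(2, Rational(1, 2))))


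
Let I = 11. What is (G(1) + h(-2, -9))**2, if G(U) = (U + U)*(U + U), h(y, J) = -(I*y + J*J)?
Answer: 3025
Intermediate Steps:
h(y, J) = -J**2 - 11*y (h(y, J) = -(11*y + J*J) = -(11*y + J**2) = -(J**2 + 11*y) = -J**2 - 11*y)
G(U) = 4*U**2 (G(U) = (2*U)*(2*U) = 4*U**2)
(G(1) + h(-2, -9))**2 = (4*1**2 + (-1*(-9)**2 - 11*(-2)))**2 = (4*1 + (-1*81 + 22))**2 = (4 + (-81 + 22))**2 = (4 - 59)**2 = (-55)**2 = 3025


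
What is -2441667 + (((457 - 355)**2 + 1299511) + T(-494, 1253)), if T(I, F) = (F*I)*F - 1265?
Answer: -776717463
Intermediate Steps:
T(I, F) = -1265 + I*F**2 (T(I, F) = I*F**2 - 1265 = -1265 + I*F**2)
-2441667 + (((457 - 355)**2 + 1299511) + T(-494, 1253)) = -2441667 + (((457 - 355)**2 + 1299511) + (-1265 - 494*1253**2)) = -2441667 + ((102**2 + 1299511) + (-1265 - 494*1570009)) = -2441667 + ((10404 + 1299511) + (-1265 - 775584446)) = -2441667 + (1309915 - 775585711) = -2441667 - 774275796 = -776717463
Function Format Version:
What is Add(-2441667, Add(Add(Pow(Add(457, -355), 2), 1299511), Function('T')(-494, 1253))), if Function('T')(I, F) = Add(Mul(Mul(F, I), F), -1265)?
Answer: -776717463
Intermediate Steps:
Function('T')(I, F) = Add(-1265, Mul(I, Pow(F, 2))) (Function('T')(I, F) = Add(Mul(I, Pow(F, 2)), -1265) = Add(-1265, Mul(I, Pow(F, 2))))
Add(-2441667, Add(Add(Pow(Add(457, -355), 2), 1299511), Function('T')(-494, 1253))) = Add(-2441667, Add(Add(Pow(Add(457, -355), 2), 1299511), Add(-1265, Mul(-494, Pow(1253, 2))))) = Add(-2441667, Add(Add(Pow(102, 2), 1299511), Add(-1265, Mul(-494, 1570009)))) = Add(-2441667, Add(Add(10404, 1299511), Add(-1265, -775584446))) = Add(-2441667, Add(1309915, -775585711)) = Add(-2441667, -774275796) = -776717463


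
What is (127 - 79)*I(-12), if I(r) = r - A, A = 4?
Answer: -768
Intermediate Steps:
I(r) = -4 + r (I(r) = r - 1*4 = r - 4 = -4 + r)
(127 - 79)*I(-12) = (127 - 79)*(-4 - 12) = 48*(-16) = -768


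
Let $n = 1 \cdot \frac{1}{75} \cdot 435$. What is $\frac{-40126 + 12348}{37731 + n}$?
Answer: $- \frac{1615}{2194} \approx -0.7361$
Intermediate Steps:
$n = \frac{29}{5}$ ($n = 1 \cdot \frac{1}{75} \cdot 435 = \frac{1}{75} \cdot 435 = \frac{29}{5} \approx 5.8$)
$\frac{-40126 + 12348}{37731 + n} = \frac{-40126 + 12348}{37731 + \frac{29}{5}} = - \frac{27778}{\frac{188684}{5}} = \left(-27778\right) \frac{5}{188684} = - \frac{1615}{2194}$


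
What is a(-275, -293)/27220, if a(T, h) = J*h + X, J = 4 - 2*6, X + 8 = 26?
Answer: 1181/13610 ≈ 0.086774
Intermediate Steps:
X = 18 (X = -8 + 26 = 18)
J = -8 (J = 4 - 12 = -8)
a(T, h) = 18 - 8*h (a(T, h) = -8*h + 18 = 18 - 8*h)
a(-275, -293)/27220 = (18 - 8*(-293))/27220 = (18 + 2344)*(1/27220) = 2362*(1/27220) = 1181/13610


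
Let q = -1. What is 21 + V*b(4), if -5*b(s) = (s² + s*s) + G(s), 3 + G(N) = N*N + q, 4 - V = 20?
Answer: 809/5 ≈ 161.80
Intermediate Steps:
V = -16 (V = 4 - 1*20 = 4 - 20 = -16)
G(N) = -4 + N² (G(N) = -3 + (N*N - 1) = -3 + (N² - 1) = -3 + (-1 + N²) = -4 + N²)
b(s) = ⅘ - 3*s²/5 (b(s) = -((s² + s*s) + (-4 + s²))/5 = -((s² + s²) + (-4 + s²))/5 = -(2*s² + (-4 + s²))/5 = -(-4 + 3*s²)/5 = ⅘ - 3*s²/5)
21 + V*b(4) = 21 - 16*(⅘ - ⅗*4²) = 21 - 16*(⅘ - ⅗*16) = 21 - 16*(⅘ - 48/5) = 21 - 16*(-44/5) = 21 + 704/5 = 809/5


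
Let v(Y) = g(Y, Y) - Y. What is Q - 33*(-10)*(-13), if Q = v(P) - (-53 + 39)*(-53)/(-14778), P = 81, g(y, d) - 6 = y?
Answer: -31654105/7389 ≈ -4284.0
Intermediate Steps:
g(y, d) = 6 + y
v(Y) = 6 (v(Y) = (6 + Y) - Y = 6)
Q = 44705/7389 (Q = 6 - (-53 + 39)*(-53)/(-14778) = 6 - (-14*(-53))*(-1)/14778 = 6 - 742*(-1)/14778 = 6 - 1*(-371/7389) = 6 + 371/7389 = 44705/7389 ≈ 6.0502)
Q - 33*(-10)*(-13) = 44705/7389 - 33*(-10)*(-13) = 44705/7389 - (-330)*(-13) = 44705/7389 - 1*4290 = 44705/7389 - 4290 = -31654105/7389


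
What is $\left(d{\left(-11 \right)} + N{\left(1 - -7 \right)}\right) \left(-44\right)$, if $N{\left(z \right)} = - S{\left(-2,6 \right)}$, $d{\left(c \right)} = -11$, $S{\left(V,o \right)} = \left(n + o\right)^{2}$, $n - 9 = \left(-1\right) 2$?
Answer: $7920$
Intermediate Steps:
$n = 7$ ($n = 9 - 2 = 7$)
$S{\left(V,o \right)} = \left(7 + o\right)^{2}$
$N{\left(z \right)} = -169$ ($N{\left(z \right)} = - \left(7 + 6\right)^{2} = - 13^{2} = \left(-1\right) 169 = -169$)
$\left(d{\left(-11 \right)} + N{\left(1 - -7 \right)}\right) \left(-44\right) = \left(-11 - 169\right) \left(-44\right) = \left(-180\right) \left(-44\right) = 7920$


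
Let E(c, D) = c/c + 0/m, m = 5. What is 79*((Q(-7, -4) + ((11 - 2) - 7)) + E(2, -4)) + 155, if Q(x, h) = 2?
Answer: 550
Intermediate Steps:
E(c, D) = 1 (E(c, D) = c/c + 0/5 = 1 + 0*(⅕) = 1 + 0 = 1)
79*((Q(-7, -4) + ((11 - 2) - 7)) + E(2, -4)) + 155 = 79*((2 + ((11 - 2) - 7)) + 1) + 155 = 79*((2 + (9 - 7)) + 1) + 155 = 79*((2 + 2) + 1) + 155 = 79*(4 + 1) + 155 = 79*5 + 155 = 395 + 155 = 550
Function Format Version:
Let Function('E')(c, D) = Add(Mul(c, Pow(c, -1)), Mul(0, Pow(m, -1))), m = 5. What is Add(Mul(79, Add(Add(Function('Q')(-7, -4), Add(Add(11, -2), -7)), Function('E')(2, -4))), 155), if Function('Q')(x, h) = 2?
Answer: 550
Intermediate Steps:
Function('E')(c, D) = 1 (Function('E')(c, D) = Add(Mul(c, Pow(c, -1)), Mul(0, Pow(5, -1))) = Add(1, Mul(0, Rational(1, 5))) = Add(1, 0) = 1)
Add(Mul(79, Add(Add(Function('Q')(-7, -4), Add(Add(11, -2), -7)), Function('E')(2, -4))), 155) = Add(Mul(79, Add(Add(2, Add(Add(11, -2), -7)), 1)), 155) = Add(Mul(79, Add(Add(2, Add(9, -7)), 1)), 155) = Add(Mul(79, Add(Add(2, 2), 1)), 155) = Add(Mul(79, Add(4, 1)), 155) = Add(Mul(79, 5), 155) = Add(395, 155) = 550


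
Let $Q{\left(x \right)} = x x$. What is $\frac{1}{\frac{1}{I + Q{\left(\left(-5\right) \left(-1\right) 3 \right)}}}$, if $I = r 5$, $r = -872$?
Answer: $-4135$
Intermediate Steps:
$Q{\left(x \right)} = x^{2}$
$I = -4360$ ($I = \left(-872\right) 5 = -4360$)
$\frac{1}{\frac{1}{I + Q{\left(\left(-5\right) \left(-1\right) 3 \right)}}} = \frac{1}{\frac{1}{-4360 + \left(\left(-5\right) \left(-1\right) 3\right)^{2}}} = \frac{1}{\frac{1}{-4360 + \left(5 \cdot 3\right)^{2}}} = \frac{1}{\frac{1}{-4360 + 15^{2}}} = \frac{1}{\frac{1}{-4360 + 225}} = \frac{1}{\frac{1}{-4135}} = \frac{1}{- \frac{1}{4135}} = -4135$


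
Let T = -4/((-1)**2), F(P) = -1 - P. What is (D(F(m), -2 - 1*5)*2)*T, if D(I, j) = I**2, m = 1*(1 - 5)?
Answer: -72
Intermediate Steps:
m = -4 (m = 1*(-4) = -4)
T = -4 (T = -4/1 = -4*1 = -4)
(D(F(m), -2 - 1*5)*2)*T = ((-1 - 1*(-4))**2*2)*(-4) = ((-1 + 4)**2*2)*(-4) = (3**2*2)*(-4) = (9*2)*(-4) = 18*(-4) = -72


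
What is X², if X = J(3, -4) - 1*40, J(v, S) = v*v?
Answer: 961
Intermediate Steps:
J(v, S) = v²
X = -31 (X = 3² - 1*40 = 9 - 40 = -31)
X² = (-31)² = 961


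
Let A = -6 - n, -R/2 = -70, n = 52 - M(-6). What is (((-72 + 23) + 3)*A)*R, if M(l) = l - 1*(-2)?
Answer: 399280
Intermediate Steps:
M(l) = 2 + l (M(l) = l + 2 = 2 + l)
n = 56 (n = 52 - (2 - 6) = 52 - 1*(-4) = 52 + 4 = 56)
R = 140 (R = -2*(-70) = 140)
A = -62 (A = -6 - 1*56 = -6 - 56 = -62)
(((-72 + 23) + 3)*A)*R = (((-72 + 23) + 3)*(-62))*140 = ((-49 + 3)*(-62))*140 = -46*(-62)*140 = 2852*140 = 399280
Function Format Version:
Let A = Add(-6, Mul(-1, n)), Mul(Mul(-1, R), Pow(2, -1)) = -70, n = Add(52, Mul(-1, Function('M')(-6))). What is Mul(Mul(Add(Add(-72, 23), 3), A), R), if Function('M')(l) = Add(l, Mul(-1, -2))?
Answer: 399280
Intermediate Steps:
Function('M')(l) = Add(2, l) (Function('M')(l) = Add(l, 2) = Add(2, l))
n = 56 (n = Add(52, Mul(-1, Add(2, -6))) = Add(52, Mul(-1, -4)) = Add(52, 4) = 56)
R = 140 (R = Mul(-2, -70) = 140)
A = -62 (A = Add(-6, Mul(-1, 56)) = Add(-6, -56) = -62)
Mul(Mul(Add(Add(-72, 23), 3), A), R) = Mul(Mul(Add(Add(-72, 23), 3), -62), 140) = Mul(Mul(Add(-49, 3), -62), 140) = Mul(Mul(-46, -62), 140) = Mul(2852, 140) = 399280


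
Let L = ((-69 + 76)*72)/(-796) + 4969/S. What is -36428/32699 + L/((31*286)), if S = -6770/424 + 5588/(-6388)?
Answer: -188722637512075675/164480030349374597 ≈ -1.1474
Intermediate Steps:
S = -5702009/338564 (S = -6770*1/424 + 5588*(-1/6388) = -3385/212 - 1397/1597 = -5702009/338564 ≈ -16.842)
L = -335501031818/1134699791 (L = ((-69 + 76)*72)/(-796) + 4969/(-5702009/338564) = (7*72)*(-1/796) + 4969*(-338564/5702009) = 504*(-1/796) - 1682324516/5702009 = -126/199 - 1682324516/5702009 = -335501031818/1134699791 ≈ -295.67)
-36428/32699 + L/((31*286)) = -36428/32699 - 335501031818/(1134699791*(31*286)) = -36428*1/32699 - 335501031818/1134699791/8866 = -36428/32699 - 335501031818/1134699791*1/8866 = -36428/32699 - 167750515909/5030124173503 = -188722637512075675/164480030349374597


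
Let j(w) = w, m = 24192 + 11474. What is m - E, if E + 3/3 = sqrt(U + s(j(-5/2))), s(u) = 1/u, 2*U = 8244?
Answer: 35667 - 8*sqrt(1610)/5 ≈ 35603.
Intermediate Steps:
U = 4122 (U = (1/2)*8244 = 4122)
m = 35666
E = -1 + 8*sqrt(1610)/5 (E = -1 + sqrt(4122 + 1/(-5/2)) = -1 + sqrt(4122 - 2/5) = -1 + sqrt(20608/5) = -1 + 8*sqrt(1610)/5 ≈ 63.200)
m - E = 35666 - (-1 + 8*sqrt(1610)/5) = 35666 + (1 - 8*sqrt(1610)/5) = 35667 - 8*sqrt(1610)/5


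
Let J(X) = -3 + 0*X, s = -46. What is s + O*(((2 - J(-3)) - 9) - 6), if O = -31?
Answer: 264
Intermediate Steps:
J(X) = -3 (J(X) = -3 + 0 = -3)
s + O*(((2 - J(-3)) - 9) - 6) = -46 - 31*(((2 - 1*(-3)) - 9) - 6) = -46 - 31*(((2 + 3) - 9) - 6) = -46 - 31*((5 - 9) - 6) = -46 - 31*(-4 - 6) = -46 - 31*(-10) = -46 + 310 = 264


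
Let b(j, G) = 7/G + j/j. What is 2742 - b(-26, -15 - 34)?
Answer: 19188/7 ≈ 2741.1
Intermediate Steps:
b(j, G) = 1 + 7/G (b(j, G) = 7/G + 1 = 1 + 7/G)
2742 - b(-26, -15 - 34) = 2742 - (7 + (-15 - 34))/(-15 - 34) = 2742 - (7 - 49)/(-49) = 2742 - (-1)*(-42)/49 = 2742 - 1*6/7 = 2742 - 6/7 = 19188/7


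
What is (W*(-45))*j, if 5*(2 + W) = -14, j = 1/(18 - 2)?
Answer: 27/2 ≈ 13.500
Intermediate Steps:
j = 1/16 ≈ 0.062500
W = -24/5 (W = -2 + (1/5)*(-14) = -2 - 14/5 = -24/5 ≈ -4.8000)
(W*(-45))*j = -24/5*(-45)*(1/16) = 216*(1/16) = 27/2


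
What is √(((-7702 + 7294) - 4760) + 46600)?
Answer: 2*√10358 ≈ 203.55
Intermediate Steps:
√(((-7702 + 7294) - 4760) + 46600) = √((-408 - 4760) + 46600) = √(-5168 + 46600) = √41432 = 2*√10358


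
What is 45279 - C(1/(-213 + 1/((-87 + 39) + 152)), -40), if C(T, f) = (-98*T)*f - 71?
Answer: 1004955530/22151 ≈ 45368.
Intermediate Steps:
C(T, f) = -71 - 98*T*f (C(T, f) = -98*T*f - 71 = -71 - 98*T*f)
45279 - C(1/(-213 + 1/((-87 + 39) + 152)), -40) = 45279 - (-71 - 98*(-40)/(-213 + 1/((-87 + 39) + 152))) = 45279 - (-71 - 98*(-40)/(-213 + 1/(-48 + 152))) = 45279 - (-71 - 98*(-40)/(-213 + 1/104)) = 45279 - (-71 - 98*(-40)/(-22151/104)) = 45279 - (-71 - 98*(-104/22151)*(-40)) = 45279 - (-71 - 407680/22151) = 45279 - 1*(-1980401/22151) = 45279 + 1980401/22151 = 1004955530/22151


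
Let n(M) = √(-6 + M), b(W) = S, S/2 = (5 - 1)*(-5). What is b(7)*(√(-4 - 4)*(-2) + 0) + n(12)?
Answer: √6 + 160*I*√2 ≈ 2.4495 + 226.27*I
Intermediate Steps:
S = -40 (S = 2*((5 - 1)*(-5)) = 2*(4*(-5)) = 2*(-20) = -40)
b(W) = -40
b(7)*(√(-4 - 4)*(-2) + 0) + n(12) = -40*(√(-4 - 4)*(-2) + 0) + √(-6 + 12) = -40*(√(-8)*(-2) + 0) + √6 = -40*((2*I*√2)*(-2) + 0) + √6 = -40*(-4*I*√2 + 0) + √6 = -(-160)*I*√2 + √6 = 160*I*√2 + √6 = √6 + 160*I*√2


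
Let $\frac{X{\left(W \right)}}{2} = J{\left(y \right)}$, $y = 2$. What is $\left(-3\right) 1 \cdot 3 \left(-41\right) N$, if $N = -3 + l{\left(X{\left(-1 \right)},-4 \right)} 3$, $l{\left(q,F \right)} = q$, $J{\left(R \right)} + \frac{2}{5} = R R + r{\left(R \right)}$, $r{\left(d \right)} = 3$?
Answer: $\frac{67527}{5} \approx 13505.0$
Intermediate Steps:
$J{\left(R \right)} = \frac{13}{5} + R^{2}$ ($J{\left(R \right)} = - \frac{2}{5} + \left(R R + 3\right) = - \frac{2}{5} + \left(R^{2} + 3\right) = - \frac{2}{5} + \left(3 + R^{2}\right) = \frac{13}{5} + R^{2}$)
$X{\left(W \right)} = \frac{66}{5}$ ($X{\left(W \right)} = 2 \left(\frac{13}{5} + 2^{2}\right) = 2 \left(\frac{13}{5} + 4\right) = 2 \cdot \frac{33}{5} = \frac{66}{5}$)
$N = \frac{183}{5}$ ($N = -3 + \frac{66}{5} \cdot 3 = -3 + \frac{198}{5} = \frac{183}{5} \approx 36.6$)
$\left(-3\right) 1 \cdot 3 \left(-41\right) N = \left(-3\right) 1 \cdot 3 \left(-41\right) \frac{183}{5} = \left(-3\right) 3 \left(-41\right) \frac{183}{5} = \left(-9\right) \left(-41\right) \frac{183}{5} = 369 \cdot \frac{183}{5} = \frac{67527}{5}$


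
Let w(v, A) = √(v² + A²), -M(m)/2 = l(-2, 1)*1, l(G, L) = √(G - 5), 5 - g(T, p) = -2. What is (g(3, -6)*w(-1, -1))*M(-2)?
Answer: -14*I*√14 ≈ -52.383*I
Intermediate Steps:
g(T, p) = 7 (g(T, p) = 5 - 1*(-2) = 5 + 2 = 7)
l(G, L) = √(-5 + G)
M(m) = -2*I*√7 (M(m) = -2*√(-5 - 2) = -2*√(-7) = -2*I*√7)
w(v, A) = √(A² + v²)
(g(3, -6)*w(-1, -1))*M(-2) = (7*√((-1)² + (-1)²))*(-2*I*√7) = (7*√(1 + 1))*(-2*I*√7) = (7*√2)*(-2*I*√7) = -14*I*√14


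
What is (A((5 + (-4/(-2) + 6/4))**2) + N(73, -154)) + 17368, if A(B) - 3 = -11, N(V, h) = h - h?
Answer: 17360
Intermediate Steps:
N(V, h) = 0
A(B) = -8 (A(B) = 3 - 11 = -8)
(A((5 + (-4/(-2) + 6/4))**2) + N(73, -154)) + 17368 = (-8 + 0) + 17368 = -8 + 17368 = 17360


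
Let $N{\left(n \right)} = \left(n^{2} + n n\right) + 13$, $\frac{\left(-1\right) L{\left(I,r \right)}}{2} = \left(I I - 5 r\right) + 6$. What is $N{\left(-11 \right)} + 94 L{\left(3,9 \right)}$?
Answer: $5895$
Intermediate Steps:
$L{\left(I,r \right)} = -12 - 2 I^{2} + 10 r$ ($L{\left(I,r \right)} = - 2 \left(\left(I I - 5 r\right) + 6\right) = - 2 \left(\left(I^{2} - 5 r\right) + 6\right) = - 2 \left(6 + I^{2} - 5 r\right) = -12 - 2 I^{2} + 10 r$)
$N{\left(n \right)} = 13 + 2 n^{2}$ ($N{\left(n \right)} = \left(n^{2} + n^{2}\right) + 13 = 2 n^{2} + 13 = 13 + 2 n^{2}$)
$N{\left(-11 \right)} + 94 L{\left(3,9 \right)} = \left(13 + 2 \left(-11\right)^{2}\right) + 94 \left(-12 - 2 \cdot 3^{2} + 10 \cdot 9\right) = \left(13 + 2 \cdot 121\right) + 94 \left(-12 - 18 + 90\right) = \left(13 + 242\right) + 94 \left(-12 - 18 + 90\right) = 255 + 94 \cdot 60 = 255 + 5640 = 5895$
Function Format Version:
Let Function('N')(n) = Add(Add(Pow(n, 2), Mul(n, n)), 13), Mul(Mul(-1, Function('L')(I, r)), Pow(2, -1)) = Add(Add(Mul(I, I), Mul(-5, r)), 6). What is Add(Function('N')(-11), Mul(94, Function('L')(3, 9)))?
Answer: 5895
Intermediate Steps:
Function('L')(I, r) = Add(-12, Mul(-2, Pow(I, 2)), Mul(10, r)) (Function('L')(I, r) = Mul(-2, Add(Add(Mul(I, I), Mul(-5, r)), 6)) = Mul(-2, Add(Add(Pow(I, 2), Mul(-5, r)), 6)) = Mul(-2, Add(6, Pow(I, 2), Mul(-5, r))) = Add(-12, Mul(-2, Pow(I, 2)), Mul(10, r)))
Function('N')(n) = Add(13, Mul(2, Pow(n, 2))) (Function('N')(n) = Add(Add(Pow(n, 2), Pow(n, 2)), 13) = Add(Mul(2, Pow(n, 2)), 13) = Add(13, Mul(2, Pow(n, 2))))
Add(Function('N')(-11), Mul(94, Function('L')(3, 9))) = Add(Add(13, Mul(2, Pow(-11, 2))), Mul(94, Add(-12, Mul(-2, Pow(3, 2)), Mul(10, 9)))) = Add(Add(13, Mul(2, 121)), Mul(94, Add(-12, Mul(-2, 9), 90))) = Add(Add(13, 242), Mul(94, Add(-12, -18, 90))) = Add(255, Mul(94, 60)) = Add(255, 5640) = 5895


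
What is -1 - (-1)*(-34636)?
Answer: -34637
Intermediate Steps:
-1 - (-1)*(-34636) = -1 - 1*34636 = -1 - 34636 = -34637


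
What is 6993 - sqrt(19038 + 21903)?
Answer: 6993 - 3*sqrt(4549) ≈ 6790.7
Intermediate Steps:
6993 - sqrt(19038 + 21903) = 6993 - sqrt(40941) = 6993 - 3*sqrt(4549)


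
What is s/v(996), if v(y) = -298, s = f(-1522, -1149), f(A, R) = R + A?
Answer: 2671/298 ≈ 8.9631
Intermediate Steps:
f(A, R) = A + R
s = -2671 (s = -1522 - 1149 = -2671)
s/v(996) = -2671/(-298) = -2671*(-1/298) = 2671/298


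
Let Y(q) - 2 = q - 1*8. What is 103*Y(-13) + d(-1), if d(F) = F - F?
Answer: -1957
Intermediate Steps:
d(F) = 0
Y(q) = -6 + q (Y(q) = 2 + (q - 1*8) = 2 + (q - 8) = 2 + (-8 + q) = -6 + q)
103*Y(-13) + d(-1) = 103*(-6 - 13) + 0 = 103*(-19) + 0 = -1957 + 0 = -1957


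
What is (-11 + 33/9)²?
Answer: 484/9 ≈ 53.778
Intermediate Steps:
(-11 + 33/9)² = (-11 + 33*(⅑))² = (-11 + 11/3)² = (-22/3)² = 484/9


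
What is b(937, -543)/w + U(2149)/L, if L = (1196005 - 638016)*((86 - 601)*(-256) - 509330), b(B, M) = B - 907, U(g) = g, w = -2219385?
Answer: -421588499111/31165383560307990 ≈ -1.3527e-5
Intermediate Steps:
b(B, M) = -907 + B
L = -210635267610 (L = 557989*(-515*(-256) - 509330) = 557989*(131840 - 509330) = 557989*(-377490) = -210635267610)
b(937, -543)/w + U(2149)/L = (-907 + 937)/(-2219385) + 2149/(-210635267610) = 30*(-1/2219385) + 2149*(-1/210635267610) = -2/147959 - 2149/210635267610 = -421588499111/31165383560307990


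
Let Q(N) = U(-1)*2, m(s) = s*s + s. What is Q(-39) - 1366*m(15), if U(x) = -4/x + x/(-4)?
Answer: -655663/2 ≈ -3.2783e+5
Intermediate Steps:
U(x) = -4/x - x/4 (U(x) = -4/x + x*(-1/4) = -4/x - x/4)
m(s) = s + s**2 (m(s) = s**2 + s = s + s**2)
Q(N) = 17/2 (Q(N) = (-4/(-1) - 1/4*(-1))*2 = (-4*(-1) + 1/4)*2 = (4 + 1/4)*2 = (17/4)*2 = 17/2)
Q(-39) - 1366*m(15) = 17/2 - 20490*(1 + 15) = 17/2 - 20490*16 = 17/2 - 1366*240 = 17/2 - 327840 = -655663/2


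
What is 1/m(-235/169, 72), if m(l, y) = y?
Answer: 1/72 ≈ 0.013889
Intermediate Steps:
1/m(-235/169, 72) = 1/72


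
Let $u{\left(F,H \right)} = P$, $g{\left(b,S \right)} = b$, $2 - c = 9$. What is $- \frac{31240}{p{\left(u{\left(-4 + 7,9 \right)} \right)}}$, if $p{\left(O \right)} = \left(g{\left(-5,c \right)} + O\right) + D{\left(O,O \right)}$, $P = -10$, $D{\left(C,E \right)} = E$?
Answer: $\frac{6248}{5} \approx 1249.6$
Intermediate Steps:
$c = -7$ ($c = 2 - 9 = -7$)
$u{\left(F,H \right)} = -10$
$p{\left(O \right)} = -5 + 2 O$ ($p{\left(O \right)} = \left(-5 + O\right) + O = -5 + 2 O$)
$- \frac{31240}{p{\left(u{\left(-4 + 7,9 \right)} \right)}} = - \frac{31240}{-5 + 2 \left(-10\right)} = - \frac{31240}{-5 - 20} = - \frac{31240}{-25} = \left(-31240\right) \left(- \frac{1}{25}\right) = \frac{6248}{5}$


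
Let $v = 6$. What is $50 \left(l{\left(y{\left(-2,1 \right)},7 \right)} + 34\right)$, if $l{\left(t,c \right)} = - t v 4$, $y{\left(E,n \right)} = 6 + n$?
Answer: $-6700$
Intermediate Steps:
$l{\left(t,c \right)} = - 24 t$ ($l{\left(t,c \right)} = - t 6 \cdot 4 = - 6 t 4 = - 24 t$)
$50 \left(l{\left(y{\left(-2,1 \right)},7 \right)} + 34\right) = 50 \left(- 24 \left(6 + 1\right) + 34\right) = 50 \left(\left(-24\right) 7 + 34\right) = 50 \left(-168 + 34\right) = 50 \left(-134\right) = -6700$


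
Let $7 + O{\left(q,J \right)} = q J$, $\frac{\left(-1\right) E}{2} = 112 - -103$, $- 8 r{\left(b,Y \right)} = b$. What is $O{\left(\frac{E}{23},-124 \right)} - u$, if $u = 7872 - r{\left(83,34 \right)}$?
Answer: $- \frac{1025085}{184} \approx -5571.1$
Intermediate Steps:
$r{\left(b,Y \right)} = - \frac{b}{8}$
$E = -430$ ($E = - 2 \left(112 - -103\right) = - 2 \left(112 + 103\right) = \left(-2\right) 215 = -430$)
$u = \frac{63059}{8}$ ($u = 7872 - \left(- \frac{1}{8}\right) 83 = 7872 - - \frac{83}{8} = 7872 + \frac{83}{8} = \frac{63059}{8} \approx 7882.4$)
$O{\left(q,J \right)} = -7 + J q$ ($O{\left(q,J \right)} = -7 + q J = -7 + J q$)
$O{\left(\frac{E}{23},-124 \right)} - u = \left(-7 - 124 \left(- \frac{430}{23}\right)\right) - \frac{63059}{8} = \left(-7 - 124 \left(\left(-430\right) \frac{1}{23}\right)\right) - \frac{63059}{8} = \left(-7 - - \frac{53320}{23}\right) - \frac{63059}{8} = \left(-7 + \frac{53320}{23}\right) - \frac{63059}{8} = \frac{53159}{23} - \frac{63059}{8} = - \frac{1025085}{184}$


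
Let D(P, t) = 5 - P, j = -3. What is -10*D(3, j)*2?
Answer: -40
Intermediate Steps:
-10*D(3, j)*2 = -10*(5 - 1*3)*2 = -10*(5 - 3)*2 = -10*2*2 = -20*2 = -40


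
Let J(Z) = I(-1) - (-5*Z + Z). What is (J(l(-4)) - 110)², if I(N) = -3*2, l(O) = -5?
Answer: 18496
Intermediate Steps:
I(N) = -6
J(Z) = -6 + 4*Z (J(Z) = -6 - (-5*Z + Z) = -6 - (-4)*Z = -6 + 4*Z)
(J(l(-4)) - 110)² = ((-6 + 4*(-5)) - 110)² = ((-6 - 20) - 110)² = (-26 - 110)² = (-136)² = 18496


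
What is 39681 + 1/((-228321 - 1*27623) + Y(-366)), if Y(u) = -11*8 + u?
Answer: 10174129037/256398 ≈ 39681.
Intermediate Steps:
Y(u) = -88 + u
39681 + 1/((-228321 - 1*27623) + Y(-366)) = 39681 + 1/((-228321 - 1*27623) + (-88 - 366)) = 39681 + 1/((-228321 - 27623) - 454) = 39681 + 1/(-255944 - 454) = 39681 + 1/(-256398) = 39681 - 1/256398 = 10174129037/256398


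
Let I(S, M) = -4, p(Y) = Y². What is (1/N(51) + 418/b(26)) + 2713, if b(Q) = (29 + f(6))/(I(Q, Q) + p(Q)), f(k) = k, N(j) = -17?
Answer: 912776/85 ≈ 10739.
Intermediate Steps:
b(Q) = 35/(-4 + Q²) (b(Q) = (29 + 6)/(-4 + Q²) = 35/(-4 + Q²))
(1/N(51) + 418/b(26)) + 2713 = (1/(-17) + 418/((35/(-4 + 26²)))) + 2713 = (-1/17 + 418/((35/(-4 + 676)))) + 2713 = (-1/17 + 418/((35/672))) + 2713 = (-1/17 + 418/((35*(1/672)))) + 2713 = (-1/17 + 418/(5/96)) + 2713 = (-1/17 + 418*(96/5)) + 2713 = (-1/17 + 40128/5) + 2713 = 682171/85 + 2713 = 912776/85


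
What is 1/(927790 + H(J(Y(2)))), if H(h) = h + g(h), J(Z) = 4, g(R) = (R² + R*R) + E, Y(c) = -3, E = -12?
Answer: 1/927814 ≈ 1.0778e-6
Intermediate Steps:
g(R) = -12 + 2*R² (g(R) = (R² + R*R) - 12 = (R² + R²) - 12 = 2*R² - 12 = -12 + 2*R²)
H(h) = -12 + h + 2*h² (H(h) = h + (-12 + 2*h²) = -12 + h + 2*h²)
1/(927790 + H(J(Y(2)))) = 1/(927790 + (-12 + 4 + 2*4²)) = 1/(927790 + (-12 + 4 + 2*16)) = 1/(927790 + (-12 + 4 + 32)) = 1/(927790 + 24) = 1/927814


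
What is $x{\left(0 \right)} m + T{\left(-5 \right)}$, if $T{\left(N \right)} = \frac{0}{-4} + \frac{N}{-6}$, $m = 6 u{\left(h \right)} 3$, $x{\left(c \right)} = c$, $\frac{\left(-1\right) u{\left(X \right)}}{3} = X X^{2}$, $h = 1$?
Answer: $\frac{5}{6} \approx 0.83333$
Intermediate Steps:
$u{\left(X \right)} = - 3 X^{3}$ ($u{\left(X \right)} = - 3 X X^{2} = - 3 X^{3}$)
$m = -54$ ($m = 6 \left(- 3 \cdot 1^{3}\right) 3 = 6 \left(\left(-3\right) 1\right) 3 = 6 \left(-3\right) 3 = \left(-18\right) 3 = -54$)
$T{\left(N \right)} = - \frac{N}{6}$ ($T{\left(N \right)} = 0 \left(- \frac{1}{4}\right) + N \left(- \frac{1}{6}\right) = 0 - \frac{N}{6} = - \frac{N}{6}$)
$x{\left(0 \right)} m + T{\left(-5 \right)} = 0 \left(-54\right) - - \frac{5}{6} = 0 + \frac{5}{6} = \frac{5}{6}$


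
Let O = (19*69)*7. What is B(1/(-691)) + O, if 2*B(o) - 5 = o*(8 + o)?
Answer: 4383034076/477481 ≈ 9179.5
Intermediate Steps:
O = 9177 (O = 1311*7 = 9177)
B(o) = 5/2 + o*(8 + o)/2 (B(o) = 5/2 + (o*(8 + o))/2 = 5/2 + o*(8 + o)/2)
B(1/(-691)) + O = (5/2 + (1/(-691))²/2 + 4/(-691)) + 9177 = (5/2 + (-1/691)²/2 + 4*(-1/691)) + 9177 = (5/2 + (½)*(1/477481) - 4/691) + 9177 = (5/2 + 1/954962 - 4/691) + 9177 = 1190939/477481 + 9177 = 4383034076/477481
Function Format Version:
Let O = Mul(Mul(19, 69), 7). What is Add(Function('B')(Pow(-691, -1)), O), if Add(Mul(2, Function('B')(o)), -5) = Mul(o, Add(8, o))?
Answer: Rational(4383034076, 477481) ≈ 9179.5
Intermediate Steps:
O = 9177 (O = Mul(1311, 7) = 9177)
Function('B')(o) = Add(Rational(5, 2), Mul(Rational(1, 2), o, Add(8, o))) (Function('B')(o) = Add(Rational(5, 2), Mul(Rational(1, 2), Mul(o, Add(8, o)))) = Add(Rational(5, 2), Mul(Rational(1, 2), o, Add(8, o))))
Add(Function('B')(Pow(-691, -1)), O) = Add(Add(Rational(5, 2), Mul(Rational(1, 2), Pow(Pow(-691, -1), 2)), Mul(4, Pow(-691, -1))), 9177) = Add(Add(Rational(5, 2), Mul(Rational(1, 2), Pow(Rational(-1, 691), 2)), Mul(4, Rational(-1, 691))), 9177) = Add(Add(Rational(5, 2), Mul(Rational(1, 2), Rational(1, 477481)), Rational(-4, 691)), 9177) = Add(Add(Rational(5, 2), Rational(1, 954962), Rational(-4, 691)), 9177) = Add(Rational(1190939, 477481), 9177) = Rational(4383034076, 477481)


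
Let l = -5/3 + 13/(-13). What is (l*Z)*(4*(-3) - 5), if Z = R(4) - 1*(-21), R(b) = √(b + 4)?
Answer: 952 + 272*√2/3 ≈ 1080.2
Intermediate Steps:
R(b) = √(4 + b)
l = -8/3 (l = -5*⅓ + 13*(-1/13) = -5/3 - 1 = -8/3 ≈ -2.6667)
Z = 21 + 2*√2 (Z = √(4 + 4) - 1*(-21) = √8 + 21 = 2*√2 + 21 = 21 + 2*√2 ≈ 23.828)
(l*Z)*(4*(-3) - 5) = (-8*(21 + 2*√2)/3)*(4*(-3) - 5) = (-56 - 16*√2/3)*(-12 - 5) = (-56 - 16*√2/3)*(-17) = 952 + 272*√2/3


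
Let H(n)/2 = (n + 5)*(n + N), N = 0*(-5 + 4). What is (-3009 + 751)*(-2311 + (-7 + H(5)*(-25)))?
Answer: 10879044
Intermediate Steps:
N = 0 (N = 0*(-1) = 0)
H(n) = 2*n*(5 + n) (H(n) = 2*((n + 5)*(n + 0)) = 2*((5 + n)*n) = 2*(n*(5 + n)) = 2*n*(5 + n))
(-3009 + 751)*(-2311 + (-7 + H(5)*(-25))) = (-3009 + 751)*(-2311 + (-7 + (2*5*(5 + 5))*(-25))) = -2258*(-2311 + (-7 + (2*5*10)*(-25))) = -2258*(-2311 + (-7 + 100*(-25))) = -2258*(-2311 + (-7 - 2500)) = -2258*(-2311 - 2507) = -2258*(-4818) = 10879044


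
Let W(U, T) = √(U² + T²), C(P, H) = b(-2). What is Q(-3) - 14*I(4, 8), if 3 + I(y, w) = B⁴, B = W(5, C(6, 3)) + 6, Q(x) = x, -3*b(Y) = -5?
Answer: -9145505/81 - 321440*√10/9 ≈ -2.2585e+5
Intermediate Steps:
b(Y) = 5/3 (b(Y) = -⅓*(-5) = 5/3)
C(P, H) = 5/3
W(U, T) = √(T² + U²)
B = 6 + 5*√10/3 (B = √((5/3)² + 5²) + 6 = √(25/9 + 25) + 6 = √(250/9) + 6 = 5*√10/3 + 6 = 6 + 5*√10/3 ≈ 11.270)
I(y, w) = -3 + (6 + 5*√10/3)⁴
Q(-3) - 14*I(4, 8) = -3 - 14*(653233/81 + 22960*√10/9) = -3 + (-9145262/81 - 321440*√10/9) = -9145505/81 - 321440*√10/9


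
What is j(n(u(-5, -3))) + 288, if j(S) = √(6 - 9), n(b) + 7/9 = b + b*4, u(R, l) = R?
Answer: 288 + I*√3 ≈ 288.0 + 1.732*I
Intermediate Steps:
n(b) = -7/9 + 5*b (n(b) = -7/9 + (b + b*4) = -7/9 + (b + 4*b) = -7/9 + 5*b)
j(S) = I*√3 (j(S) = √(-3) = I*√3)
j(n(u(-5, -3))) + 288 = I*√3 + 288 = 288 + I*√3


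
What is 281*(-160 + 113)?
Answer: -13207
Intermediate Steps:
281*(-160 + 113) = 281*(-47) = -13207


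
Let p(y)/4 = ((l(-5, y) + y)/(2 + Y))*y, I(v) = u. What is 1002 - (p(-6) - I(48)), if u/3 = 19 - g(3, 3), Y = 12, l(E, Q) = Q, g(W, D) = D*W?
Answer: 7080/7 ≈ 1011.4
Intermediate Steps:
u = 30 (u = 3*(19 - 3*3) = 3*(19 - 1*9) = 3*(19 - 9) = 3*10 = 30)
I(v) = 30
p(y) = 4*y²/7 (p(y) = 4*(((y + y)/(2 + 12))*y) = 4*(((2*y)/14)*y) = 4*(((2*y)*(1/14))*y) = 4*((y/7)*y) = 4*(y²/7) = 4*y²/7)
1002 - (p(-6) - I(48)) = 1002 - ((4/7)*(-6)² - 1*30) = 1002 - ((4/7)*36 - 30) = 1002 - (144/7 - 30) = 1002 - 1*(-66/7) = 1002 + 66/7 = 7080/7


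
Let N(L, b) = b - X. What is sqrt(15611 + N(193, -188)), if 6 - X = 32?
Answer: sqrt(15449) ≈ 124.29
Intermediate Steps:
X = -26 (X = 6 - 1*32 = 6 - 32 = -26)
N(L, b) = 26 + b (N(L, b) = b - 1*(-26) = b + 26 = 26 + b)
sqrt(15611 + N(193, -188)) = sqrt(15611 + (26 - 188)) = sqrt(15611 - 162) = sqrt(15449)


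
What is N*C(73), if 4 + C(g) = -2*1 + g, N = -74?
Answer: -4958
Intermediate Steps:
C(g) = -6 + g (C(g) = -4 + (-2*1 + g) = -4 + (-2 + g) = -6 + g)
N*C(73) = -74*(-6 + 73) = -74*67 = -4958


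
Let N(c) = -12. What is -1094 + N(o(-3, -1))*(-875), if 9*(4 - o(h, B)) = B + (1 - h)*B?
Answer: 9406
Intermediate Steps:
o(h, B) = 4 - B/9 - B*(1 - h)/9 (o(h, B) = 4 - (B + (1 - h)*B)/9 = 4 - (B + B*(1 - h))/9 = 4 + (-B/9 - B*(1 - h)/9) = 4 - B/9 - B*(1 - h)/9)
-1094 + N(o(-3, -1))*(-875) = -1094 - 12*(-875) = -1094 + 10500 = 9406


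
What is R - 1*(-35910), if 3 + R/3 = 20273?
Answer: 96720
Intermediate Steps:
R = 60810 (R = -9 + 3*20273 = -9 + 60819 = 60810)
R - 1*(-35910) = 60810 - 1*(-35910) = 60810 + 35910 = 96720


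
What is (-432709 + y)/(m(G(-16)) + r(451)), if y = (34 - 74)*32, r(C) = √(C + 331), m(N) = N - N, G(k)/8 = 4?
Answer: -433989*√782/782 ≈ -15519.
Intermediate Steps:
G(k) = 32 (G(k) = 8*4 = 32)
m(N) = 0
r(C) = √(331 + C)
y = -1280 (y = -40*32 = -1280)
(-432709 + y)/(m(G(-16)) + r(451)) = (-432709 - 1280)/(0 + √(331 + 451)) = -433989/(0 + √782) = -433989*√782/782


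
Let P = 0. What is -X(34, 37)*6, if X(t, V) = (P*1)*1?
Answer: 0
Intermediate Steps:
X(t, V) = 0 (X(t, V) = (0*1)*1 = 0*1 = 0)
-X(34, 37)*6 = -0*6 = -1*0 = 0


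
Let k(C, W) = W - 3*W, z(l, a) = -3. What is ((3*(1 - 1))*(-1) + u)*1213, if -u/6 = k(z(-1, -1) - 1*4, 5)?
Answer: 72780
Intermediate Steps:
k(C, W) = -2*W
u = 60 (u = -(-12)*5 = -6*(-10) = 60)
((3*(1 - 1))*(-1) + u)*1213 = ((3*(1 - 1))*(-1) + 60)*1213 = ((3*0)*(-1) + 60)*1213 = (0*(-1) + 60)*1213 = (0 + 60)*1213 = 60*1213 = 72780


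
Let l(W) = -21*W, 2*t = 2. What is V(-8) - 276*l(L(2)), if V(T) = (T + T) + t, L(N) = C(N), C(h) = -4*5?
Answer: -115935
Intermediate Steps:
t = 1 (t = (1/2)*2 = 1)
C(h) = -20
L(N) = -20
V(T) = 1 + 2*T (V(T) = (T + T) + 1 = 2*T + 1 = 1 + 2*T)
V(-8) - 276*l(L(2)) = (1 + 2*(-8)) - (-5796)*(-20) = (1 - 16) - 276*420 = -15 - 115920 = -115935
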